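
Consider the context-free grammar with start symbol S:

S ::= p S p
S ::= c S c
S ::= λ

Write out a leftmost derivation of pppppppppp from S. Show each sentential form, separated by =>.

S => pSp   [S ::= p S p]
pSp => ppSpp   [S ::= p S p]
ppSpp => pppSppp   [S ::= p S p]
pppSppp => ppppSpppp   [S ::= p S p]
ppppSpppp => pppppSppppp   [S ::= p S p]
pppppSppppp => pppppppppp   [S ::= λ]

S => pSp => ppSpp => pppSppp => ppppSpppp => pppppSppppp => pppppppppp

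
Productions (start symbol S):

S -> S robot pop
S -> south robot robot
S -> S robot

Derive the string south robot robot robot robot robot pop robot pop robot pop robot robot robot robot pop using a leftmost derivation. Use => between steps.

S => S robot pop => S robot robot pop => S robot robot robot pop => S robot robot robot robot pop => S robot pop robot robot robot robot pop => S robot pop robot pop robot robot robot robot pop => S robot pop robot pop robot pop robot robot robot robot pop => S robot robot pop robot pop robot pop robot robot robot robot pop => S robot robot robot pop robot pop robot pop robot robot robot robot pop => south robot robot robot robot robot pop robot pop robot pop robot robot robot robot pop

S => S robot pop   [S -> S robot pop]
S robot pop => S robot robot pop   [S -> S robot]
S robot robot pop => S robot robot robot pop   [S -> S robot]
S robot robot robot pop => S robot robot robot robot pop   [S -> S robot]
S robot robot robot robot pop => S robot pop robot robot robot robot pop   [S -> S robot pop]
S robot pop robot robot robot robot pop => S robot pop robot pop robot robot robot robot pop   [S -> S robot pop]
S robot pop robot pop robot robot robot robot pop => S robot pop robot pop robot pop robot robot robot robot pop   [S -> S robot pop]
S robot pop robot pop robot pop robot robot robot robot pop => S robot robot pop robot pop robot pop robot robot robot robot pop   [S -> S robot]
S robot robot pop robot pop robot pop robot robot robot robot pop => S robot robot robot pop robot pop robot pop robot robot robot robot pop   [S -> S robot]
S robot robot robot pop robot pop robot pop robot robot robot robot pop => south robot robot robot robot robot pop robot pop robot pop robot robot robot robot pop   [S -> south robot robot]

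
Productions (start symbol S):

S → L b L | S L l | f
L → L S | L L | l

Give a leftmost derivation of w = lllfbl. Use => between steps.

S => LbL   [S → L b L]
LbL => LSbL   [L → L S]
LSbL => LLSbL   [L → L L]
LLSbL => LLLSbL   [L → L L]
LLLSbL => lLLSbL   [L → l]
lLLSbL => llLSbL   [L → l]
llLSbL => lllSbL   [L → l]
lllSbL => lllfbL   [S → f]
lllfbL => lllfbl   [L → l]

S => LbL => LSbL => LLSbL => LLLSbL => lLLSbL => llLSbL => lllSbL => lllfbL => lllfbl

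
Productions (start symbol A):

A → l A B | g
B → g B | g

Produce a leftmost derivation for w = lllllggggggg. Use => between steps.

A => lAB   [A → l A B]
lAB => llABB   [A → l A B]
llABB => lllABBB   [A → l A B]
lllABBB => llllABBBB   [A → l A B]
llllABBBB => lllllABBBBB   [A → l A B]
lllllABBBBB => lllllgBBBBB   [A → g]
lllllgBBBBB => lllllggBBBBB   [B → g B]
lllllggBBBBB => lllllgggBBBB   [B → g]
lllllgggBBBB => lllllggggBBB   [B → g]
lllllggggBBB => lllllgggggBB   [B → g]
lllllgggggBB => lllllggggggB   [B → g]
lllllggggggB => lllllggggggg   [B → g]

A=>lAB=>llABB=>lllABBB=>llllABBBB=>lllllABBBBB=>lllllgBBBBB=>lllllggBBBBB=>lllllgggBBBB=>lllllggggBBB=>lllllgggggBB=>lllllggggggB=>lllllggggggg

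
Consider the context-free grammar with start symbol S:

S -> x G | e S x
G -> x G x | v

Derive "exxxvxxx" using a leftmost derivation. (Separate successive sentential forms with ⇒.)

S⇒eSx⇒exGx⇒exxGxx⇒exxxGxxx⇒exxxvxxx

S ⇒ eSx   [S -> e S x]
eSx ⇒ exGx   [S -> x G]
exGx ⇒ exxGxx   [G -> x G x]
exxGxx ⇒ exxxGxxx   [G -> x G x]
exxxGxxx ⇒ exxxvxxx   [G -> v]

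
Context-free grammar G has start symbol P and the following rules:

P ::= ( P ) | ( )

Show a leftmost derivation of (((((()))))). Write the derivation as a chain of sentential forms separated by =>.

P => (P) => ((P)) => (((P))) => ((((P)))) => (((((P))))) => (((((())))))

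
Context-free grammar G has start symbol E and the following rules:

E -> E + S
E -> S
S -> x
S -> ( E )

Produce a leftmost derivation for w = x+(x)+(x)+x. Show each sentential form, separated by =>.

E => E+S => E+S+S => E+S+S+S => S+S+S+S => x+S+S+S => x+(E)+S+S => x+(S)+S+S => x+(x)+S+S => x+(x)+(E)+S => x+(x)+(S)+S => x+(x)+(x)+S => x+(x)+(x)+x

E => E+S   [E -> E + S]
E+S => E+S+S   [E -> E + S]
E+S+S => E+S+S+S   [E -> E + S]
E+S+S+S => S+S+S+S   [E -> S]
S+S+S+S => x+S+S+S   [S -> x]
x+S+S+S => x+(E)+S+S   [S -> ( E )]
x+(E)+S+S => x+(S)+S+S   [E -> S]
x+(S)+S+S => x+(x)+S+S   [S -> x]
x+(x)+S+S => x+(x)+(E)+S   [S -> ( E )]
x+(x)+(E)+S => x+(x)+(S)+S   [E -> S]
x+(x)+(S)+S => x+(x)+(x)+S   [S -> x]
x+(x)+(x)+S => x+(x)+(x)+x   [S -> x]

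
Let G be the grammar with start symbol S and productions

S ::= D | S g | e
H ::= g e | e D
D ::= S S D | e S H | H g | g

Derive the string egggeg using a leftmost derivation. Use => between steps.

S => D   [S ::= D]
D => SSD   [D ::= S S D]
SSD => SgSD   [S ::= S g]
SgSD => DgSD   [S ::= D]
DgSD => HggSD   [D ::= H g]
HggSD => eDggSD   [H ::= e D]
eDggSD => egggSD   [D ::= g]
egggSD => egggeD   [S ::= e]
egggeD => egggeg   [D ::= g]

S => D => SSD => SgSD => DgSD => HggSD => eDggSD => egggSD => egggeD => egggeg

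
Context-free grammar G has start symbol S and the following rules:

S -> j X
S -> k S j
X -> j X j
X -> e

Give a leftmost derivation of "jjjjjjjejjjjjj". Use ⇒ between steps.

S ⇒ jX ⇒ jjXj ⇒ jjjXjj ⇒ jjjjXjjj ⇒ jjjjjXjjjj ⇒ jjjjjjXjjjjj ⇒ jjjjjjjXjjjjjj ⇒ jjjjjjjejjjjjj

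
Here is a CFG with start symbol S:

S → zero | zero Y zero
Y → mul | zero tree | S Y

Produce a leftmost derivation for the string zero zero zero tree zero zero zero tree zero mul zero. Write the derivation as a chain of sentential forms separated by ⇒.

S ⇒ zero Y zero ⇒ zero S Y zero ⇒ zero zero Y zero Y zero ⇒ zero zero zero tree zero Y zero ⇒ zero zero zero tree zero S Y zero ⇒ zero zero zero tree zero zero Y zero Y zero ⇒ zero zero zero tree zero zero zero tree zero Y zero ⇒ zero zero zero tree zero zero zero tree zero mul zero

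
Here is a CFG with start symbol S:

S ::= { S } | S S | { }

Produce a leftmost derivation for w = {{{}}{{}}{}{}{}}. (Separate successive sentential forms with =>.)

S => {S}   [S ::= { S }]
{S} => {SS}   [S ::= S S]
{SS} => {{S}S}   [S ::= { S }]
{{S}S} => {{{}}S}   [S ::= { }]
{{{}}S} => {{{}}SS}   [S ::= S S]
{{{}}SS} => {{{}}SSS}   [S ::= S S]
{{{}}SSS} => {{{}}{S}SS}   [S ::= { S }]
{{{}}{S}SS} => {{{}}{{}}SS}   [S ::= { }]
{{{}}{{}}SS} => {{{}}{{}}SSS}   [S ::= S S]
{{{}}{{}}SSS} => {{{}}{{}}{}SS}   [S ::= { }]
{{{}}{{}}{}SS} => {{{}}{{}}{}{}S}   [S ::= { }]
{{{}}{{}}{}{}S} => {{{}}{{}}{}{}{}}   [S ::= { }]

S=>{S}=>{SS}=>{{S}S}=>{{{}}S}=>{{{}}SS}=>{{{}}SSS}=>{{{}}{S}SS}=>{{{}}{{}}SS}=>{{{}}{{}}SSS}=>{{{}}{{}}{}SS}=>{{{}}{{}}{}{}S}=>{{{}}{{}}{}{}{}}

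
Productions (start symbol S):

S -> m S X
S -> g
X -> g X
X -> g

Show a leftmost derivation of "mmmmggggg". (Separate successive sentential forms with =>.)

S => mSX   [S -> m S X]
mSX => mmSXX   [S -> m S X]
mmSXX => mmmSXXX   [S -> m S X]
mmmSXXX => mmmmSXXXX   [S -> m S X]
mmmmSXXXX => mmmmgXXXX   [S -> g]
mmmmgXXXX => mmmmggXXX   [X -> g]
mmmmggXXX => mmmmgggXX   [X -> g]
mmmmgggXX => mmmmggggX   [X -> g]
mmmmggggX => mmmmggggg   [X -> g]

S => mSX => mmSXX => mmmSXXX => mmmmSXXXX => mmmmgXXXX => mmmmggXXX => mmmmgggXX => mmmmggggX => mmmmggggg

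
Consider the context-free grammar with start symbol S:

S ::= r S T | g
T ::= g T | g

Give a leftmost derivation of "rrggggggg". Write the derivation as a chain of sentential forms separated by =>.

S=>rST=>rrSTT=>rrgTT=>rrggTT=>rrgggTT=>rrggggTT=>rrgggggTT=>rrggggggT=>rrggggggg

S => rST   [S ::= r S T]
rST => rrSTT   [S ::= r S T]
rrSTT => rrgTT   [S ::= g]
rrgTT => rrggTT   [T ::= g T]
rrggTT => rrgggTT   [T ::= g T]
rrgggTT => rrggggTT   [T ::= g T]
rrggggTT => rrgggggTT   [T ::= g T]
rrgggggTT => rrggggggT   [T ::= g]
rrggggggT => rrggggggg   [T ::= g]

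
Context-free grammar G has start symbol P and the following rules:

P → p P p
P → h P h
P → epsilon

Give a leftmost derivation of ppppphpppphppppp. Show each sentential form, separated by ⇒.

P ⇒ pPp   [P → p P p]
pPp ⇒ ppPpp   [P → p P p]
ppPpp ⇒ pppPppp   [P → p P p]
pppPppp ⇒ ppppPpppp   [P → p P p]
ppppPpppp ⇒ pppppPppppp   [P → p P p]
pppppPppppp ⇒ ppppphPhppppp   [P → h P h]
ppppphPhppppp ⇒ ppppphpPphppppp   [P → p P p]
ppppphpPphppppp ⇒ ppppphppPpphppppp   [P → p P p]
ppppphppPpphppppp ⇒ ppppphpppphppppp   [P → epsilon]

P⇒pPp⇒ppPpp⇒pppPppp⇒ppppPpppp⇒pppppPppppp⇒ppppphPhppppp⇒ppppphpPphppppp⇒ppppphppPpphppppp⇒ppppphpppphppppp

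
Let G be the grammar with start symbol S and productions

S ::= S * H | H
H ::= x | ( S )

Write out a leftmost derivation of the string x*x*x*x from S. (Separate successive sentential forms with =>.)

S=>S*H=>S*H*H=>S*H*H*H=>H*H*H*H=>x*H*H*H=>x*x*H*H=>x*x*x*H=>x*x*x*x

S => S*H   [S ::= S * H]
S*H => S*H*H   [S ::= S * H]
S*H*H => S*H*H*H   [S ::= S * H]
S*H*H*H => H*H*H*H   [S ::= H]
H*H*H*H => x*H*H*H   [H ::= x]
x*H*H*H => x*x*H*H   [H ::= x]
x*x*H*H => x*x*x*H   [H ::= x]
x*x*x*H => x*x*x*x   [H ::= x]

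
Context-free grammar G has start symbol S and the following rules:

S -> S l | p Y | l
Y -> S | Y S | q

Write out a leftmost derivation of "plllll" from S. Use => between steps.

S => Sl => Sll => Slll => pYlll => pSlll => pSllll => plllll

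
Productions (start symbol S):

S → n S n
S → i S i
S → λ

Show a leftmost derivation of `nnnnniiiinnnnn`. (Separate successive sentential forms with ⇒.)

S ⇒ nSn ⇒ nnSnn ⇒ nnnSnnn ⇒ nnnnSnnnn ⇒ nnnnnSnnnnn ⇒ nnnnniSinnnnn ⇒ nnnnniiSiinnnnn ⇒ nnnnniiiinnnnn

S ⇒ nSn   [S → n S n]
nSn ⇒ nnSnn   [S → n S n]
nnSnn ⇒ nnnSnnn   [S → n S n]
nnnSnnn ⇒ nnnnSnnnn   [S → n S n]
nnnnSnnnn ⇒ nnnnnSnnnnn   [S → n S n]
nnnnnSnnnnn ⇒ nnnnniSinnnnn   [S → i S i]
nnnnniSinnnnn ⇒ nnnnniiSiinnnnn   [S → i S i]
nnnnniiSiinnnnn ⇒ nnnnniiiinnnnn   [S → λ]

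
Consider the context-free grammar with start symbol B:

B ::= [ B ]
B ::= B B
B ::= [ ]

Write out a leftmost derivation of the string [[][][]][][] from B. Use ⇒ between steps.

B⇒BB⇒BBB⇒[B]BB⇒[BB]BB⇒[BBB]BB⇒[[]BB]BB⇒[[][]B]BB⇒[[][][]]BB⇒[[][][]][]B⇒[[][][]][][]

B ⇒ BB   [B ::= B B]
BB ⇒ BBB   [B ::= B B]
BBB ⇒ [B]BB   [B ::= [ B ]]
[B]BB ⇒ [BB]BB   [B ::= B B]
[BB]BB ⇒ [BBB]BB   [B ::= B B]
[BBB]BB ⇒ [[]BB]BB   [B ::= [ ]]
[[]BB]BB ⇒ [[][]B]BB   [B ::= [ ]]
[[][]B]BB ⇒ [[][][]]BB   [B ::= [ ]]
[[][][]]BB ⇒ [[][][]][]B   [B ::= [ ]]
[[][][]][]B ⇒ [[][][]][][]   [B ::= [ ]]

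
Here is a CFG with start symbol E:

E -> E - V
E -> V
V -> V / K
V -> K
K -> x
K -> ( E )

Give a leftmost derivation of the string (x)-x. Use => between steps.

E => E-V => V-V => K-V => (E)-V => (V)-V => (K)-V => (x)-V => (x)-K => (x)-x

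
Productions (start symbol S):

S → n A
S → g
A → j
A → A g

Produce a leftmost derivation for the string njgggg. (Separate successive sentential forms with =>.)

S => nA => nAg => nAgg => nAggg => nAgggg => njgggg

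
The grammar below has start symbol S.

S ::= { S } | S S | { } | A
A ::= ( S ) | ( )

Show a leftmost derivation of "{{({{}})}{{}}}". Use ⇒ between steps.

S ⇒ {S} ⇒ {SS} ⇒ {{S}S} ⇒ {{A}S} ⇒ {{(S)}S} ⇒ {{({S})}S} ⇒ {{({{}})}S} ⇒ {{({{}})}{S}} ⇒ {{({{}})}{{}}}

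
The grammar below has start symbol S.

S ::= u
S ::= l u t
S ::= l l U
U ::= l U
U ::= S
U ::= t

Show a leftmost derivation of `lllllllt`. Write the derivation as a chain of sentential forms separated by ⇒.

S ⇒ llU ⇒ lllU ⇒ lllS ⇒ lllllU ⇒ llllllU ⇒ lllllllU ⇒ lllllllt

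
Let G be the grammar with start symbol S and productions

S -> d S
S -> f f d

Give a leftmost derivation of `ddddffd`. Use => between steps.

S=>dS=>ddS=>dddS=>ddddS=>ddddffd

S => dS   [S -> d S]
dS => ddS   [S -> d S]
ddS => dddS   [S -> d S]
dddS => ddddS   [S -> d S]
ddddS => ddddffd   [S -> f f d]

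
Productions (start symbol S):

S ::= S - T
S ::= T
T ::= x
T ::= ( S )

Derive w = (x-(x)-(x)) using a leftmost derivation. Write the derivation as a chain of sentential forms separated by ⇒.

S ⇒ T   [S ::= T]
T ⇒ (S)   [T ::= ( S )]
(S) ⇒ (S-T)   [S ::= S - T]
(S-T) ⇒ (S-T-T)   [S ::= S - T]
(S-T-T) ⇒ (T-T-T)   [S ::= T]
(T-T-T) ⇒ (x-T-T)   [T ::= x]
(x-T-T) ⇒ (x-(S)-T)   [T ::= ( S )]
(x-(S)-T) ⇒ (x-(T)-T)   [S ::= T]
(x-(T)-T) ⇒ (x-(x)-T)   [T ::= x]
(x-(x)-T) ⇒ (x-(x)-(S))   [T ::= ( S )]
(x-(x)-(S)) ⇒ (x-(x)-(T))   [S ::= T]
(x-(x)-(T)) ⇒ (x-(x)-(x))   [T ::= x]

S ⇒ T ⇒ (S) ⇒ (S-T) ⇒ (S-T-T) ⇒ (T-T-T) ⇒ (x-T-T) ⇒ (x-(S)-T) ⇒ (x-(T)-T) ⇒ (x-(x)-T) ⇒ (x-(x)-(S)) ⇒ (x-(x)-(T)) ⇒ (x-(x)-(x))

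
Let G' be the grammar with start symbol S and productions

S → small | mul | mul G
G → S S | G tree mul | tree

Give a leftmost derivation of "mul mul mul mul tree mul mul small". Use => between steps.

S => mul G => mul S S => mul mul G S => mul mul S S S => mul mul mul G S S => mul mul mul S S S S => mul mul mul mul G S S S => mul mul mul mul tree S S S => mul mul mul mul tree mul S S => mul mul mul mul tree mul mul S => mul mul mul mul tree mul mul small

S => mul G   [S → mul G]
mul G => mul S S   [G → S S]
mul S S => mul mul G S   [S → mul G]
mul mul G S => mul mul S S S   [G → S S]
mul mul S S S => mul mul mul G S S   [S → mul G]
mul mul mul G S S => mul mul mul S S S S   [G → S S]
mul mul mul S S S S => mul mul mul mul G S S S   [S → mul G]
mul mul mul mul G S S S => mul mul mul mul tree S S S   [G → tree]
mul mul mul mul tree S S S => mul mul mul mul tree mul S S   [S → mul]
mul mul mul mul tree mul S S => mul mul mul mul tree mul mul S   [S → mul]
mul mul mul mul tree mul mul S => mul mul mul mul tree mul mul small   [S → small]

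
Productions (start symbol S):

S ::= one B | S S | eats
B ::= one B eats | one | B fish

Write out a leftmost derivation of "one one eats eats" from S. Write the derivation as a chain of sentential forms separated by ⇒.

S ⇒ S S ⇒ S S S ⇒ one B S S ⇒ one one S S ⇒ one one eats S ⇒ one one eats eats

S ⇒ S S   [S ::= S S]
S S ⇒ S S S   [S ::= S S]
S S S ⇒ one B S S   [S ::= one B]
one B S S ⇒ one one S S   [B ::= one]
one one S S ⇒ one one eats S   [S ::= eats]
one one eats S ⇒ one one eats eats   [S ::= eats]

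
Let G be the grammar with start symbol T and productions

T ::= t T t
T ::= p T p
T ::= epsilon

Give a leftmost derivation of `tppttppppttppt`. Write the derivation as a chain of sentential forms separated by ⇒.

T ⇒ tTt ⇒ tpTpt ⇒ tppTppt ⇒ tpptTtppt ⇒ tppttTttppt ⇒ tppttpTpttppt ⇒ tppttppTppttppt ⇒ tppttppppttppt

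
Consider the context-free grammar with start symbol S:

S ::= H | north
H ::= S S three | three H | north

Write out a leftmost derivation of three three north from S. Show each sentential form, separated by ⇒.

S ⇒ H ⇒ three H ⇒ three three H ⇒ three three north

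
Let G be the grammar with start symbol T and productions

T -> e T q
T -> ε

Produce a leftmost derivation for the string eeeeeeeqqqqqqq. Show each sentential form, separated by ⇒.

T ⇒ eTq   [T -> e T q]
eTq ⇒ eeTqq   [T -> e T q]
eeTqq ⇒ eeeTqqq   [T -> e T q]
eeeTqqq ⇒ eeeeTqqqq   [T -> e T q]
eeeeTqqqq ⇒ eeeeeTqqqqq   [T -> e T q]
eeeeeTqqqqq ⇒ eeeeeeTqqqqqq   [T -> e T q]
eeeeeeTqqqqqq ⇒ eeeeeeeTqqqqqqq   [T -> e T q]
eeeeeeeTqqqqqqq ⇒ eeeeeeeqqqqqqq   [T -> ε]

T ⇒ eTq ⇒ eeTqq ⇒ eeeTqqq ⇒ eeeeTqqqq ⇒ eeeeeTqqqqq ⇒ eeeeeeTqqqqqq ⇒ eeeeeeeTqqqqqqq ⇒ eeeeeeeqqqqqqq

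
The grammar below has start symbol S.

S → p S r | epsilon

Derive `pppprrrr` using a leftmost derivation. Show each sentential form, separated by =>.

S=>pSr=>ppSrr=>pppSrrr=>ppppSrrrr=>pppprrrr

S => pSr   [S → p S r]
pSr => ppSrr   [S → p S r]
ppSrr => pppSrrr   [S → p S r]
pppSrrr => ppppSrrrr   [S → p S r]
ppppSrrrr => pppprrrr   [S → epsilon]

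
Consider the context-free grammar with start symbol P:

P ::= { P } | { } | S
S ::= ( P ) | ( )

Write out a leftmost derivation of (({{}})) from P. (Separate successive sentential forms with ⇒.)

P ⇒ S ⇒ (P) ⇒ (S) ⇒ ((P)) ⇒ (({P})) ⇒ (({{}}))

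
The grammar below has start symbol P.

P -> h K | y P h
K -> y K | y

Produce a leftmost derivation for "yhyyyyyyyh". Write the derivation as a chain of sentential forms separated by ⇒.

P ⇒ yPh ⇒ yhKh ⇒ yhyKh ⇒ yhyyKh ⇒ yhyyyKh ⇒ yhyyyyKh ⇒ yhyyyyyKh ⇒ yhyyyyyyKh ⇒ yhyyyyyyyh

P ⇒ yPh   [P -> y P h]
yPh ⇒ yhKh   [P -> h K]
yhKh ⇒ yhyKh   [K -> y K]
yhyKh ⇒ yhyyKh   [K -> y K]
yhyyKh ⇒ yhyyyKh   [K -> y K]
yhyyyKh ⇒ yhyyyyKh   [K -> y K]
yhyyyyKh ⇒ yhyyyyyKh   [K -> y K]
yhyyyyyKh ⇒ yhyyyyyyKh   [K -> y K]
yhyyyyyyKh ⇒ yhyyyyyyyh   [K -> y]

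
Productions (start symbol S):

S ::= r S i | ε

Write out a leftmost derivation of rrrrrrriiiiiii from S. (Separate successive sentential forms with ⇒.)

S ⇒ rSi ⇒ rrSii ⇒ rrrSiii ⇒ rrrrSiiii ⇒ rrrrrSiiiii ⇒ rrrrrrSiiiiii ⇒ rrrrrrrSiiiiiii ⇒ rrrrrrriiiiiii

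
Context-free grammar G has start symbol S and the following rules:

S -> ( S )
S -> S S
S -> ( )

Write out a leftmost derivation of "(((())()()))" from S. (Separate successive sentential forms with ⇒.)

S ⇒ (S) ⇒ ((S)) ⇒ ((SS)) ⇒ (((S)S)) ⇒ (((())S)) ⇒ (((())SS)) ⇒ (((())()S)) ⇒ (((())()()))

S ⇒ (S)   [S -> ( S )]
(S) ⇒ ((S))   [S -> ( S )]
((S)) ⇒ ((SS))   [S -> S S]
((SS)) ⇒ (((S)S))   [S -> ( S )]
(((S)S)) ⇒ (((())S))   [S -> ( )]
(((())S)) ⇒ (((())SS))   [S -> S S]
(((())SS)) ⇒ (((())()S))   [S -> ( )]
(((())()S)) ⇒ (((())()()))   [S -> ( )]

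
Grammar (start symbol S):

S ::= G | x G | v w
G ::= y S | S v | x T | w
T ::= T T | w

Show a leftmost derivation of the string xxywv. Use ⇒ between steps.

S ⇒ xG ⇒ xSv ⇒ xxGv ⇒ xxySv ⇒ xxyGv ⇒ xxywv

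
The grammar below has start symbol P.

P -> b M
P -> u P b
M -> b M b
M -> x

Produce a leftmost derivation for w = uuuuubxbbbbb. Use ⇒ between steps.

P ⇒ uPb ⇒ uuPbb ⇒ uuuPbbb ⇒ uuuuPbbbb ⇒ uuuuuPbbbbb ⇒ uuuuubMbbbbb ⇒ uuuuubxbbbbb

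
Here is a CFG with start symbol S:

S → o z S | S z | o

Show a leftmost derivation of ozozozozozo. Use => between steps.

S=>ozS=>ozozS=>ozozozS=>ozozozozS=>ozozozozozS=>ozozozozozo

S => ozS   [S → o z S]
ozS => ozozS   [S → o z S]
ozozS => ozozozS   [S → o z S]
ozozozS => ozozozozS   [S → o z S]
ozozozozS => ozozozozozS   [S → o z S]
ozozozozozS => ozozozozozo   [S → o]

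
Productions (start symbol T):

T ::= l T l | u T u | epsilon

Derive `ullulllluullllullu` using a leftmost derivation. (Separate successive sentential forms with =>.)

T => uTu => ulTlu => ullTllu => ulluTullu => ullulTlullu => ullullTllullu => ullulllTlllullu => ullullllTllllullu => ullulllluTullllullu => ullulllluullllullu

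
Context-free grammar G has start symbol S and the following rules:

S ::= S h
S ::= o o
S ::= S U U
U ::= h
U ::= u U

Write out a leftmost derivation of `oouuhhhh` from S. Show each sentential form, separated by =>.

S => SUU => SUUUU => ooUUUU => oouUUUU => oouuUUUU => oouuhUUU => oouuhhUU => oouuhhhU => oouuhhhh

S => SUU   [S ::= S U U]
SUU => SUUUU   [S ::= S U U]
SUUUU => ooUUUU   [S ::= o o]
ooUUUU => oouUUUU   [U ::= u U]
oouUUUU => oouuUUUU   [U ::= u U]
oouuUUUU => oouuhUUU   [U ::= h]
oouuhUUU => oouuhhUU   [U ::= h]
oouuhhUU => oouuhhhU   [U ::= h]
oouuhhhU => oouuhhhh   [U ::= h]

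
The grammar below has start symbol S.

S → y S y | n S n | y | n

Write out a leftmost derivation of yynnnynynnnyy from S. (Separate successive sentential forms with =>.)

S => ySy   [S → y S y]
ySy => yySyy   [S → y S y]
yySyy => yynSnyy   [S → n S n]
yynSnyy => yynnSnnyy   [S → n S n]
yynnSnnyy => yynnnSnnnyy   [S → n S n]
yynnnSnnnyy => yynnnySynnnyy   [S → y S y]
yynnnySynnnyy => yynnnynynnnyy   [S → n]

S=>ySy=>yySyy=>yynSnyy=>yynnSnnyy=>yynnnSnnnyy=>yynnnySynnnyy=>yynnnynynnnyy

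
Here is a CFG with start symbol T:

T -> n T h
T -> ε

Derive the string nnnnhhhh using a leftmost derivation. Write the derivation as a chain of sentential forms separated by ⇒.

T ⇒ nTh ⇒ nnThh ⇒ nnnThhh ⇒ nnnnThhhh ⇒ nnnnhhhh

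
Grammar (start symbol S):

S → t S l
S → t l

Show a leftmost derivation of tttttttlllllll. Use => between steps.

S => tSl   [S → t S l]
tSl => ttSll   [S → t S l]
ttSll => tttSlll   [S → t S l]
tttSlll => ttttSllll   [S → t S l]
ttttSllll => tttttSlllll   [S → t S l]
tttttSlllll => ttttttSllllll   [S → t S l]
ttttttSllllll => tttttttlllllll   [S → t l]

S => tSl => ttSll => tttSlll => ttttSllll => tttttSlllll => ttttttSllllll => tttttttlllllll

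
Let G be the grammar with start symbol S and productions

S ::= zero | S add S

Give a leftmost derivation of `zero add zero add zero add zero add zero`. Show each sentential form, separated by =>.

S => S add S   [S ::= S add S]
S add S => S add S add S   [S ::= S add S]
S add S add S => S add S add S add S   [S ::= S add S]
S add S add S add S => S add S add S add S add S   [S ::= S add S]
S add S add S add S add S => zero add S add S add S add S   [S ::= zero]
zero add S add S add S add S => zero add zero add S add S add S   [S ::= zero]
zero add zero add S add S add S => zero add zero add zero add S add S   [S ::= zero]
zero add zero add zero add S add S => zero add zero add zero add zero add S   [S ::= zero]
zero add zero add zero add zero add S => zero add zero add zero add zero add zero   [S ::= zero]

S => S add S => S add S add S => S add S add S add S => S add S add S add S add S => zero add S add S add S add S => zero add zero add S add S add S => zero add zero add zero add S add S => zero add zero add zero add zero add S => zero add zero add zero add zero add zero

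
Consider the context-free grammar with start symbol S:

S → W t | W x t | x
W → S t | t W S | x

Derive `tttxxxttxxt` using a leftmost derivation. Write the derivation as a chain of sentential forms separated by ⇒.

S ⇒ Wt ⇒ tWSt ⇒ ttWSSt ⇒ ttStSSt ⇒ ttWxttSSt ⇒ tttWSxttSSt ⇒ tttxSxttSSt ⇒ tttxxxttSSt ⇒ tttxxxttxSt ⇒ tttxxxttxxt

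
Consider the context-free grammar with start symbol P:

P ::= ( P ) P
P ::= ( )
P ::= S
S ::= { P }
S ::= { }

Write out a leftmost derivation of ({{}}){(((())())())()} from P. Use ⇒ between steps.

P ⇒ (P)P ⇒ (S)P ⇒ ({P})P ⇒ ({S})P ⇒ ({{}})P ⇒ ({{}})S ⇒ ({{}}){P} ⇒ ({{}}){(P)P} ⇒ ({{}}){((P)P)P} ⇒ ({{}}){(((P)P)P)P} ⇒ ({{}}){(((())P)P)P} ⇒ ({{}}){(((())())P)P} ⇒ ({{}}){(((())())())P} ⇒ ({{}}){(((())())())()}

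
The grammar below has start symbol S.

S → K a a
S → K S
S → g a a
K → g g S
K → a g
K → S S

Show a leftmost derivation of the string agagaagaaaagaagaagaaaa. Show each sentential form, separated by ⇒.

S ⇒ KS   [S → K S]
KS ⇒ agS   [K → a g]
agS ⇒ agKaa   [S → K a a]
agKaa ⇒ agSSaa   [K → S S]
agSSaa ⇒ agKSSaa   [S → K S]
agKSSaa ⇒ agSSSSaa   [K → S S]
agSSSSaa ⇒ agKaaSSSaa   [S → K a a]
agKaaSSSaa ⇒ agSSaaSSSaa   [K → S S]
agSSaaSSSaa ⇒ agKaaSaaSSSaa   [S → K a a]
agKaaSaaSSSaa ⇒ agagaaSaaSSSaa   [K → a g]
agagaaSaaSSSaa ⇒ agagaagaaaaSSSaa   [S → g a a]
agagaagaaaaSSSaa ⇒ agagaagaaaagaaSSaa   [S → g a a]
agagaagaaaagaaSSaa ⇒ agagaagaaaagaagaaSaa   [S → g a a]
agagaagaaaagaagaaSaa ⇒ agagaagaaaagaagaagaaaa   [S → g a a]

S ⇒ KS ⇒ agS ⇒ agKaa ⇒ agSSaa ⇒ agKSSaa ⇒ agSSSSaa ⇒ agKaaSSSaa ⇒ agSSaaSSSaa ⇒ agKaaSaaSSSaa ⇒ agagaaSaaSSSaa ⇒ agagaagaaaaSSSaa ⇒ agagaagaaaagaaSSaa ⇒ agagaagaaaagaagaaSaa ⇒ agagaagaaaagaagaagaaaa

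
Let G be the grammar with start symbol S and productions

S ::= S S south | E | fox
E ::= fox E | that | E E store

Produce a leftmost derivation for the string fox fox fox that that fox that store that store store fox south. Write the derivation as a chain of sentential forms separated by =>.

S => S S south   [S ::= S S south]
S S south => E S south   [S ::= E]
E S south => fox E S south   [E ::= fox E]
fox E S south => fox fox E S south   [E ::= fox E]
fox fox E S south => fox fox fox E S south   [E ::= fox E]
fox fox fox E S south => fox fox fox E E store S south   [E ::= E E store]
fox fox fox E E store S south => fox fox fox that E store S south   [E ::= that]
fox fox fox that E store S south => fox fox fox that E E store store S south   [E ::= E E store]
fox fox fox that E E store store S south => fox fox fox that E E store E store store S south   [E ::= E E store]
fox fox fox that E E store E store store S south => fox fox fox that that E store E store store S south   [E ::= that]
fox fox fox that that E store E store store S south => fox fox fox that that fox E store E store store S south   [E ::= fox E]
fox fox fox that that fox E store E store store S south => fox fox fox that that fox that store E store store S south   [E ::= that]
fox fox fox that that fox that store E store store S south => fox fox fox that that fox that store that store store S south   [E ::= that]
fox fox fox that that fox that store that store store S south => fox fox fox that that fox that store that store store fox south   [S ::= fox]

S => S S south => E S south => fox E S south => fox fox E S south => fox fox fox E S south => fox fox fox E E store S south => fox fox fox that E store S south => fox fox fox that E E store store S south => fox fox fox that E E store E store store S south => fox fox fox that that E store E store store S south => fox fox fox that that fox E store E store store S south => fox fox fox that that fox that store E store store S south => fox fox fox that that fox that store that store store S south => fox fox fox that that fox that store that store store fox south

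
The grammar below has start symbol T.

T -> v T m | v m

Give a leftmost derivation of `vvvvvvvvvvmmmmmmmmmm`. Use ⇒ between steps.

T⇒vTm⇒vvTmm⇒vvvTmmm⇒vvvvTmmmm⇒vvvvvTmmmmm⇒vvvvvvTmmmmmm⇒vvvvvvvTmmmmmmm⇒vvvvvvvvTmmmmmmmm⇒vvvvvvvvvTmmmmmmmmm⇒vvvvvvvvvvmmmmmmmmmm

T ⇒ vTm   [T -> v T m]
vTm ⇒ vvTmm   [T -> v T m]
vvTmm ⇒ vvvTmmm   [T -> v T m]
vvvTmmm ⇒ vvvvTmmmm   [T -> v T m]
vvvvTmmmm ⇒ vvvvvTmmmmm   [T -> v T m]
vvvvvTmmmmm ⇒ vvvvvvTmmmmmm   [T -> v T m]
vvvvvvTmmmmmm ⇒ vvvvvvvTmmmmmmm   [T -> v T m]
vvvvvvvTmmmmmmm ⇒ vvvvvvvvTmmmmmmmm   [T -> v T m]
vvvvvvvvTmmmmmmmm ⇒ vvvvvvvvvTmmmmmmmmm   [T -> v T m]
vvvvvvvvvTmmmmmmmmm ⇒ vvvvvvvvvvmmmmmmmmmm   [T -> v m]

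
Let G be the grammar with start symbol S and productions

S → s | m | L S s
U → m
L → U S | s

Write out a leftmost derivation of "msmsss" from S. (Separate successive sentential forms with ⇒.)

S ⇒ LSs ⇒ USSs ⇒ mSSs ⇒ mLSsSs ⇒ msSsSs ⇒ msmsSs ⇒ msmsss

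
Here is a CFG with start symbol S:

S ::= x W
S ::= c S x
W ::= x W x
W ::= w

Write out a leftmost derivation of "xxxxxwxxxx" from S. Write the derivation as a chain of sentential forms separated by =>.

S=>xW=>xxWx=>xxxWxx=>xxxxWxxx=>xxxxxWxxxx=>xxxxxwxxxx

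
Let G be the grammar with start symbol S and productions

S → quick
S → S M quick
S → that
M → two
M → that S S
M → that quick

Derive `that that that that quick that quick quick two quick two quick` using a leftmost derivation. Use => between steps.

S => S M quick => S M quick M quick => S M quick M quick M quick => S M quick M quick M quick M quick => that M quick M quick M quick M quick => that that S S quick M quick M quick M quick => that that that S quick M quick M quick M quick => that that that that quick M quick M quick M quick => that that that that quick that quick quick M quick M quick => that that that that quick that quick quick two quick M quick => that that that that quick that quick quick two quick two quick

S => S M quick   [S → S M quick]
S M quick => S M quick M quick   [S → S M quick]
S M quick M quick => S M quick M quick M quick   [S → S M quick]
S M quick M quick M quick => S M quick M quick M quick M quick   [S → S M quick]
S M quick M quick M quick M quick => that M quick M quick M quick M quick   [S → that]
that M quick M quick M quick M quick => that that S S quick M quick M quick M quick   [M → that S S]
that that S S quick M quick M quick M quick => that that that S quick M quick M quick M quick   [S → that]
that that that S quick M quick M quick M quick => that that that that quick M quick M quick M quick   [S → that]
that that that that quick M quick M quick M quick => that that that that quick that quick quick M quick M quick   [M → that quick]
that that that that quick that quick quick M quick M quick => that that that that quick that quick quick two quick M quick   [M → two]
that that that that quick that quick quick two quick M quick => that that that that quick that quick quick two quick two quick   [M → two]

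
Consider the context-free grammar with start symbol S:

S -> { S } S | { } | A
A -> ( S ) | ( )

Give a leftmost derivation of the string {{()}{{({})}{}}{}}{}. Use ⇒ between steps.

S ⇒ {S}S   [S -> { S } S]
{S}S ⇒ {{S}S}S   [S -> { S } S]
{{S}S}S ⇒ {{A}S}S   [S -> A]
{{A}S}S ⇒ {{()}S}S   [A -> ( )]
{{()}S}S ⇒ {{()}{S}S}S   [S -> { S } S]
{{()}{S}S}S ⇒ {{()}{{S}S}S}S   [S -> { S } S]
{{()}{{S}S}S}S ⇒ {{()}{{A}S}S}S   [S -> A]
{{()}{{A}S}S}S ⇒ {{()}{{(S)}S}S}S   [A -> ( S )]
{{()}{{(S)}S}S}S ⇒ {{()}{{({})}S}S}S   [S -> { }]
{{()}{{({})}S}S}S ⇒ {{()}{{({})}{}}S}S   [S -> { }]
{{()}{{({})}{}}S}S ⇒ {{()}{{({})}{}}{}}S   [S -> { }]
{{()}{{({})}{}}{}}S ⇒ {{()}{{({})}{}}{}}{}   [S -> { }]

S⇒{S}S⇒{{S}S}S⇒{{A}S}S⇒{{()}S}S⇒{{()}{S}S}S⇒{{()}{{S}S}S}S⇒{{()}{{A}S}S}S⇒{{()}{{(S)}S}S}S⇒{{()}{{({})}S}S}S⇒{{()}{{({})}{}}S}S⇒{{()}{{({})}{}}{}}S⇒{{()}{{({})}{}}{}}{}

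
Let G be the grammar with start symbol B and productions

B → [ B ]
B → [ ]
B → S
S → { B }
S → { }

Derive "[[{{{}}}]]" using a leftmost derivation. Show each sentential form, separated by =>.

B=>[B]=>[[B]]=>[[S]]=>[[{B}]]=>[[{S}]]=>[[{{B}}]]=>[[{{S}}]]=>[[{{{}}}]]

B => [B]   [B → [ B ]]
[B] => [[B]]   [B → [ B ]]
[[B]] => [[S]]   [B → S]
[[S]] => [[{B}]]   [S → { B }]
[[{B}]] => [[{S}]]   [B → S]
[[{S}]] => [[{{B}}]]   [S → { B }]
[[{{B}}]] => [[{{S}}]]   [B → S]
[[{{S}}]] => [[{{{}}}]]   [S → { }]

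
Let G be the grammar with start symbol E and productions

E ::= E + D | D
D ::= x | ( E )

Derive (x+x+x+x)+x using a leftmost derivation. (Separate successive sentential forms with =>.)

E => E+D   [E ::= E + D]
E+D => D+D   [E ::= D]
D+D => (E)+D   [D ::= ( E )]
(E)+D => (E+D)+D   [E ::= E + D]
(E+D)+D => (E+D+D)+D   [E ::= E + D]
(E+D+D)+D => (E+D+D+D)+D   [E ::= E + D]
(E+D+D+D)+D => (D+D+D+D)+D   [E ::= D]
(D+D+D+D)+D => (x+D+D+D)+D   [D ::= x]
(x+D+D+D)+D => (x+x+D+D)+D   [D ::= x]
(x+x+D+D)+D => (x+x+x+D)+D   [D ::= x]
(x+x+x+D)+D => (x+x+x+x)+D   [D ::= x]
(x+x+x+x)+D => (x+x+x+x)+x   [D ::= x]

E => E+D => D+D => (E)+D => (E+D)+D => (E+D+D)+D => (E+D+D+D)+D => (D+D+D+D)+D => (x+D+D+D)+D => (x+x+D+D)+D => (x+x+x+D)+D => (x+x+x+x)+D => (x+x+x+x)+x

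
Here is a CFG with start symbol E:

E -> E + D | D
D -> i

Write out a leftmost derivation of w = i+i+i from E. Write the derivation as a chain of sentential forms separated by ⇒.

E ⇒ E+D ⇒ E+D+D ⇒ D+D+D ⇒ i+D+D ⇒ i+i+D ⇒ i+i+i

E ⇒ E+D   [E -> E + D]
E+D ⇒ E+D+D   [E -> E + D]
E+D+D ⇒ D+D+D   [E -> D]
D+D+D ⇒ i+D+D   [D -> i]
i+D+D ⇒ i+i+D   [D -> i]
i+i+D ⇒ i+i+i   [D -> i]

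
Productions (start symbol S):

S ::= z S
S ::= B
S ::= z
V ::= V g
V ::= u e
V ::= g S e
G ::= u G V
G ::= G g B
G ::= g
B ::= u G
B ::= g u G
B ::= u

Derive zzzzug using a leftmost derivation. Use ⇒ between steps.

S⇒zS⇒zzS⇒zzzS⇒zzzzS⇒zzzzB⇒zzzzuG⇒zzzzug

S ⇒ zS   [S ::= z S]
zS ⇒ zzS   [S ::= z S]
zzS ⇒ zzzS   [S ::= z S]
zzzS ⇒ zzzzS   [S ::= z S]
zzzzS ⇒ zzzzB   [S ::= B]
zzzzB ⇒ zzzzuG   [B ::= u G]
zzzzuG ⇒ zzzzug   [G ::= g]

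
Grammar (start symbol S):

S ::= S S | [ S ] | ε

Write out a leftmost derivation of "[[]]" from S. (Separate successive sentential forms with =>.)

S => SS   [S ::= S S]
SS => SSS   [S ::= S S]
SSS => [S]SS   [S ::= [ S ]]
[S]SS => [SS]SS   [S ::= S S]
[SS]SS => [[S]S]SS   [S ::= [ S ]]
[[S]S]SS => [[]S]SS   [S ::= ε]
[[]S]SS => [[]]SS   [S ::= ε]
[[]]SS => [[]]S   [S ::= ε]
[[]]S => [[]]   [S ::= ε]

S => SS => SSS => [S]SS => [SS]SS => [[S]S]SS => [[]S]SS => [[]]SS => [[]]S => [[]]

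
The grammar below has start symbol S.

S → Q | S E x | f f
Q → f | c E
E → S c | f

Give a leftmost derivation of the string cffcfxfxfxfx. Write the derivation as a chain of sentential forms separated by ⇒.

S ⇒ SEx ⇒ SExEx ⇒ SExExEx ⇒ SExExExEx ⇒ QExExExEx ⇒ cEExExExEx ⇒ cScExExExEx ⇒ cffcExExExEx ⇒ cffcfxExExEx ⇒ cffcfxfxExEx ⇒ cffcfxfxfxEx ⇒ cffcfxfxfxfx

S ⇒ SEx   [S → S E x]
SEx ⇒ SExEx   [S → S E x]
SExEx ⇒ SExExEx   [S → S E x]
SExExEx ⇒ SExExExEx   [S → S E x]
SExExExEx ⇒ QExExExEx   [S → Q]
QExExExEx ⇒ cEExExExEx   [Q → c E]
cEExExExEx ⇒ cScExExExEx   [E → S c]
cScExExExEx ⇒ cffcExExExEx   [S → f f]
cffcExExExEx ⇒ cffcfxExExEx   [E → f]
cffcfxExExEx ⇒ cffcfxfxExEx   [E → f]
cffcfxfxExEx ⇒ cffcfxfxfxEx   [E → f]
cffcfxfxfxEx ⇒ cffcfxfxfxfx   [E → f]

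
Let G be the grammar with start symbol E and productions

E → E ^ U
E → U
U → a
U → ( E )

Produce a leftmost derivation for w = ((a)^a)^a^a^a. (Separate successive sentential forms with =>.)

E=>E^U=>E^U^U=>E^U^U^U=>U^U^U^U=>(E)^U^U^U=>(E^U)^U^U^U=>(U^U)^U^U^U=>((E)^U)^U^U^U=>((U)^U)^U^U^U=>((a)^U)^U^U^U=>((a)^a)^U^U^U=>((a)^a)^a^U^U=>((a)^a)^a^a^U=>((a)^a)^a^a^a

E => E^U   [E → E ^ U]
E^U => E^U^U   [E → E ^ U]
E^U^U => E^U^U^U   [E → E ^ U]
E^U^U^U => U^U^U^U   [E → U]
U^U^U^U => (E)^U^U^U   [U → ( E )]
(E)^U^U^U => (E^U)^U^U^U   [E → E ^ U]
(E^U)^U^U^U => (U^U)^U^U^U   [E → U]
(U^U)^U^U^U => ((E)^U)^U^U^U   [U → ( E )]
((E)^U)^U^U^U => ((U)^U)^U^U^U   [E → U]
((U)^U)^U^U^U => ((a)^U)^U^U^U   [U → a]
((a)^U)^U^U^U => ((a)^a)^U^U^U   [U → a]
((a)^a)^U^U^U => ((a)^a)^a^U^U   [U → a]
((a)^a)^a^U^U => ((a)^a)^a^a^U   [U → a]
((a)^a)^a^a^U => ((a)^a)^a^a^a   [U → a]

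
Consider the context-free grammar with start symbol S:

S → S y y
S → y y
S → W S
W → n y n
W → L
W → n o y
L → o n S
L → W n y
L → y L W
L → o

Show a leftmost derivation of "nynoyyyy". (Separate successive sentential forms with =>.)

S => Syy => WSyy => nynSyy => nynWSyy => nynLSyy => nynoSyy => nynoyyyy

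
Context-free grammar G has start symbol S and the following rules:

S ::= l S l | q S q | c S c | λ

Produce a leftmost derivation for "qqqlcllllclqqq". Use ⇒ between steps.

S ⇒ qSq ⇒ qqSqq ⇒ qqqSqqq ⇒ qqqlSlqqq ⇒ qqqlcSclqqq ⇒ qqqlclSlclqqq ⇒ qqqlcllSllclqqq ⇒ qqqlcllllclqqq

S ⇒ qSq   [S ::= q S q]
qSq ⇒ qqSqq   [S ::= q S q]
qqSqq ⇒ qqqSqqq   [S ::= q S q]
qqqSqqq ⇒ qqqlSlqqq   [S ::= l S l]
qqqlSlqqq ⇒ qqqlcSclqqq   [S ::= c S c]
qqqlcSclqqq ⇒ qqqlclSlclqqq   [S ::= l S l]
qqqlclSlclqqq ⇒ qqqlcllSllclqqq   [S ::= l S l]
qqqlcllSllclqqq ⇒ qqqlcllllclqqq   [S ::= λ]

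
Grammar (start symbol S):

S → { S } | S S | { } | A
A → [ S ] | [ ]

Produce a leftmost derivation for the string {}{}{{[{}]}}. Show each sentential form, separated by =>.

S => SS => SSS => {}SS => {}{}S => {}{}{S} => {}{}{{S}} => {}{}{{A}} => {}{}{{[S]}} => {}{}{{[{}]}}

S => SS   [S → S S]
SS => SSS   [S → S S]
SSS => {}SS   [S → { }]
{}SS => {}{}S   [S → { }]
{}{}S => {}{}{S}   [S → { S }]
{}{}{S} => {}{}{{S}}   [S → { S }]
{}{}{{S}} => {}{}{{A}}   [S → A]
{}{}{{A}} => {}{}{{[S]}}   [A → [ S ]]
{}{}{{[S]}} => {}{}{{[{}]}}   [S → { }]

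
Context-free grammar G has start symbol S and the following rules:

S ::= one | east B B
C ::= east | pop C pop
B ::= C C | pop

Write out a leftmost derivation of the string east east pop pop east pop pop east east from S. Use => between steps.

S => east B B => east C C B => east east C B => east east pop C pop B => east east pop pop C pop pop B => east east pop pop east pop pop B => east east pop pop east pop pop C C => east east pop pop east pop pop east C => east east pop pop east pop pop east east

S => east B B   [S ::= east B B]
east B B => east C C B   [B ::= C C]
east C C B => east east C B   [C ::= east]
east east C B => east east pop C pop B   [C ::= pop C pop]
east east pop C pop B => east east pop pop C pop pop B   [C ::= pop C pop]
east east pop pop C pop pop B => east east pop pop east pop pop B   [C ::= east]
east east pop pop east pop pop B => east east pop pop east pop pop C C   [B ::= C C]
east east pop pop east pop pop C C => east east pop pop east pop pop east C   [C ::= east]
east east pop pop east pop pop east C => east east pop pop east pop pop east east   [C ::= east]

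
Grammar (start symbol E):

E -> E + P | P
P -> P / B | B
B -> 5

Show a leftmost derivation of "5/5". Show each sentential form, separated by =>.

E => P => P/B => B/B => 5/B => 5/5

E => P   [E -> P]
P => P/B   [P -> P / B]
P/B => B/B   [P -> B]
B/B => 5/B   [B -> 5]
5/B => 5/5   [B -> 5]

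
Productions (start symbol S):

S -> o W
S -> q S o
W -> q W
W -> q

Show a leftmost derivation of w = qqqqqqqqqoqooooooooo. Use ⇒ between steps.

S ⇒ qSo   [S -> q S o]
qSo ⇒ qqSoo   [S -> q S o]
qqSoo ⇒ qqqSooo   [S -> q S o]
qqqSooo ⇒ qqqqSoooo   [S -> q S o]
qqqqSoooo ⇒ qqqqqSooooo   [S -> q S o]
qqqqqSooooo ⇒ qqqqqqSoooooo   [S -> q S o]
qqqqqqSoooooo ⇒ qqqqqqqSooooooo   [S -> q S o]
qqqqqqqSooooooo ⇒ qqqqqqqqSoooooooo   [S -> q S o]
qqqqqqqqSoooooooo ⇒ qqqqqqqqqSooooooooo   [S -> q S o]
qqqqqqqqqSooooooooo ⇒ qqqqqqqqqoWooooooooo   [S -> o W]
qqqqqqqqqoWooooooooo ⇒ qqqqqqqqqoqooooooooo   [W -> q]

S ⇒ qSo ⇒ qqSoo ⇒ qqqSooo ⇒ qqqqSoooo ⇒ qqqqqSooooo ⇒ qqqqqqSoooooo ⇒ qqqqqqqSooooooo ⇒ qqqqqqqqSoooooooo ⇒ qqqqqqqqqSooooooooo ⇒ qqqqqqqqqoWooooooooo ⇒ qqqqqqqqqoqooooooooo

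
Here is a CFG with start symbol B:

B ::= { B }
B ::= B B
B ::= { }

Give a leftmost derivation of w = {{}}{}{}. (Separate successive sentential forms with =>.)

B=>BB=>{B}B=>{{}}B=>{{}}BB=>{{}}{}B=>{{}}{}{}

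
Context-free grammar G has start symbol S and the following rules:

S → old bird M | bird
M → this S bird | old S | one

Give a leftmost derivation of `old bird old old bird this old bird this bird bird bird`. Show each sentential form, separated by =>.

S => old bird M => old bird old S => old bird old old bird M => old bird old old bird this S bird => old bird old old bird this old bird M bird => old bird old old bird this old bird this S bird bird => old bird old old bird this old bird this bird bird bird

S => old bird M   [S → old bird M]
old bird M => old bird old S   [M → old S]
old bird old S => old bird old old bird M   [S → old bird M]
old bird old old bird M => old bird old old bird this S bird   [M → this S bird]
old bird old old bird this S bird => old bird old old bird this old bird M bird   [S → old bird M]
old bird old old bird this old bird M bird => old bird old old bird this old bird this S bird bird   [M → this S bird]
old bird old old bird this old bird this S bird bird => old bird old old bird this old bird this bird bird bird   [S → bird]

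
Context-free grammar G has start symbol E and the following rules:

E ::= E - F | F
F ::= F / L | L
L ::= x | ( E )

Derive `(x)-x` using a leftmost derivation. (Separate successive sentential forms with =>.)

E => E-F   [E ::= E - F]
E-F => F-F   [E ::= F]
F-F => L-F   [F ::= L]
L-F => (E)-F   [L ::= ( E )]
(E)-F => (F)-F   [E ::= F]
(F)-F => (L)-F   [F ::= L]
(L)-F => (x)-F   [L ::= x]
(x)-F => (x)-L   [F ::= L]
(x)-L => (x)-x   [L ::= x]

E=>E-F=>F-F=>L-F=>(E)-F=>(F)-F=>(L)-F=>(x)-F=>(x)-L=>(x)-x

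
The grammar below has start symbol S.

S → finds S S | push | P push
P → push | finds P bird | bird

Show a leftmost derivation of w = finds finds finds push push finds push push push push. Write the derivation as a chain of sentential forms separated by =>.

S => finds S S => finds finds S S S => finds finds finds S S S S => finds finds finds P push S S S => finds finds finds push push S S S => finds finds finds push push finds S S S S => finds finds finds push push finds push S S S => finds finds finds push push finds push push S S => finds finds finds push push finds push push push S => finds finds finds push push finds push push push push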